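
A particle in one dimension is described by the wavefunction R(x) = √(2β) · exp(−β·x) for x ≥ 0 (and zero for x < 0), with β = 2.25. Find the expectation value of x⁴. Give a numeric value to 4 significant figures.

0.05853

⟨x⁴⟩ = ∫ x⁴·|R|² dx (integrals over the domain).
Every integrand reduces to terms xʲ·e^(−2βx) on [0, ∞); use ∫₀^∞ xʲ·e^(−2βx) dx = j!/(2β)^(j+1).
⟨x⁴⟩ = 0.058528.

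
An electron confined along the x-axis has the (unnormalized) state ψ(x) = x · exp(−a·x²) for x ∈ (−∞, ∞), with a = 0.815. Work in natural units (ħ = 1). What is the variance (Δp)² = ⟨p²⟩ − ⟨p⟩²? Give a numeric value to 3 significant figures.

2.45

Compute ⟨p⟩ and ⟨p²⟩ separately; (Δp)² = ⟨p²⟩ − ⟨p⟩².
Expand each integrand as polynomial × e^(−2ax²) and use ∫x^(2j)·e^(−2ax²) dx = (2j−1)!!/(4a)^j · √(π/(2a)), odd powers → 0; here √(π/(2a)) = 1.3883. Differentiate with the product rule, d/dx e^(−ax²) = −2ax·e^(−ax²).
Normalization: ∫|ψ|² dx = 0.42586.
⟨p⟩ = 0.0000 and ⟨p²⟩ = 2.4450.
(Δp)² = 2.4450 − (0.0000)² = 2.4450.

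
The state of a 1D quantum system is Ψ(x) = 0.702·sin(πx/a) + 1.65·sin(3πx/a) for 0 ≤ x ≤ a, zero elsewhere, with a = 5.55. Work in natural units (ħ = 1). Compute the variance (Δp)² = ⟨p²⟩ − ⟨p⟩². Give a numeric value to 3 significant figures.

Compute ⟨p⟩ and ⟨p²⟩ separately; (Δp)² = ⟨p²⟩ − ⟨p⟩².
d²/dx² sin(jπx/a) = −(jπ/a)²·sin(jπx/a); on 0 ≤ x ≤ a, ∫sin²(jπx/a) dx = a/2 and ∫sin(jπx/a)·sin(lπx/a) dx = 0 for j ≠ l, so only diagonal terms survive in ∫|Ψ|² and ∫Ψ·Ψ″; ∫Ψ·Ψ′ dx = [Ψ²/2] between the walls = 0.
Normalization: ∫|Ψ|² dx = 8.9225.
⟨p⟩ = 0.0000 and ⟨p²⟩ = 2.4909.
(Δp)² = 2.4909 − (0.0000)² = 2.4909.

2.49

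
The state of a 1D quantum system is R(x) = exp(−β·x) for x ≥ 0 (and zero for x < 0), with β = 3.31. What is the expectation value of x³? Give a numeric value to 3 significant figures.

⟨x³⟩ = ∫ x³·|R|² dx / ∫|R|² dx (integrals over the domain).
Every integrand reduces to terms xʲ·e^(−2βx) on [0, ∞); use ∫₀^∞ xʲ·e^(−2βx) dx = j!/(2β)^(j+1).
State is unnormalized: ∫|R|² dx = 0.15106, and ∫R*·x³·R dx = 0.0031241, so ⟨x³⟩ = 0.0031241 / 0.15106.
⟨x³⟩ = 0.020681.

0.0207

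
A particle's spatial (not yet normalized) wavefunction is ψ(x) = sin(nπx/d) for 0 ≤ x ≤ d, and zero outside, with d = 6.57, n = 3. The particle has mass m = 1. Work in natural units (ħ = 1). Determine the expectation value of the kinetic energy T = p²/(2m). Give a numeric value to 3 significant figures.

T = −(ħ²/2m) d²/dx², so ⟨T⟩ = −(ħ²/2m) ∫ ψ*·ψ'' dx / ∫|ψ|² dx; with m = 1.
d/dx sin(nπx/d) = (nπ/d)·cos(nπx/d) and d²/dx² sin(nπx/d) = −(nπ/d)²·sin(nπx/d); on 0 ≤ x ≤ d, ∫sin²(nπx/d) dx = d/2 and ∫sin(nπx/d)·cos(nπx/d) dx = 0.
State is unnormalized: ∫|ψ|² dx = 3.2850, and ∫ψ*·(−ħ²/2m · ψ'') dx = 3.3800, so ⟨T⟩ = 3.3800 / 3.2850.
⟨T⟩ = 1.0289.

1.03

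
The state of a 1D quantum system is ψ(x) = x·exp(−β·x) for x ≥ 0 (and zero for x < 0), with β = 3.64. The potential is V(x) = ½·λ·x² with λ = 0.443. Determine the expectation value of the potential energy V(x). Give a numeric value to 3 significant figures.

⟨V⟩ = ∫ V(x)·|ψ|² dx / ∫|ψ|² dx.
Every integrand reduces to terms xʲ·e^(−2βx) on [0, ∞); use ∫₀^∞ xʲ·e^(−2βx) dx = j!/(2β)^(j+1).
State is unnormalized: ∫|ψ|² dx = 0.0051837, and ∫ψ*·V(x)·ψ dx = 0.00025997, so ⟨V⟩ = 0.00025997 / 0.0051837.
⟨V⟩ = 0.050152.

0.0502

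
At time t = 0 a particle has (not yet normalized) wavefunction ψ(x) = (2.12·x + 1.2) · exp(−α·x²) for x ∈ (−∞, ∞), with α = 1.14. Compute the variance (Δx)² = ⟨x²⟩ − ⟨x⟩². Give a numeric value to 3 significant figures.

Compute ⟨x⟩ and ⟨x²⟩ separately, then (Δx)² = ⟨x²⟩ − ⟨x⟩².
Expand each integrand as polynomial × e^(−2αx²) and use ∫x^(2j)·e^(−2αx²) dx = (2j−1)!!/(4α)^j · √(π/(2α)), odd powers → 0; here √(π/(2α)) = 1.1738.
Normalization: ∫|ψ|² dx = 2.8473.
⟨x⟩ = 0.46000 and ⟨x²⟩ = 0.39752.
(Δx)² = 0.39752 − (0.46000)² = 0.18591.

0.186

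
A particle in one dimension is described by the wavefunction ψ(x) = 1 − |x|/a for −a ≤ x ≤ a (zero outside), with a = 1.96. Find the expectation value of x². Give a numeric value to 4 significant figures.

⟨x²⟩ = ∫ x²·|ψ|² dx / ∫|ψ|² dx (integrals over the domain).
ψ is even, so ∫ over [−a, a] = 2∫₀ᵃ with ψ = 1 − x/a there: ∫₀ᵃ (1 − x/a)² dx = a/3, ∫₀ᵃ x²(1 − x/a)² dx = a³/30, ∫₀ᵃ x⁴(1 − x/a)² dx = a⁵/105.
State is unnormalized: ∫|ψ|² dx = 1.3067, and ∫ψ*·x²·ψ dx = 0.50197, so ⟨x²⟩ = 0.50197 / 1.3067.
⟨x²⟩ = 0.38416.

0.3842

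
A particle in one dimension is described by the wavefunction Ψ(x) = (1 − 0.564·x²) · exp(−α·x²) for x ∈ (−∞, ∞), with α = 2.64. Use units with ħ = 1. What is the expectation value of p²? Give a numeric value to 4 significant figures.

3.299

p² Ψ = −ħ² d²Ψ/dx²; ⟨p²⟩ = −ħ² ∫ Ψ*·Ψ'' dx / ∫|Ψ|² dx.
Expand each integrand as polynomial × e^(−2αx²) and use ∫x^(2j)·e^(−2αx²) dx = (2j−1)!!/(4α)^j · √(π/(2α)), odd powers → 0; here √(π/(2α)) = 0.77136. Differentiate with the product rule, d/dx e^(−αx²) = −2αx·e^(−αx²).
State is unnormalized: ∫|Ψ|² dx = 0.69557, and ∫Ψ*·(−ħ² Ψ'') dx = 2.2946, so ⟨p²⟩ = 2.2946 / 0.69557.
⟨p²⟩ = 3.2989.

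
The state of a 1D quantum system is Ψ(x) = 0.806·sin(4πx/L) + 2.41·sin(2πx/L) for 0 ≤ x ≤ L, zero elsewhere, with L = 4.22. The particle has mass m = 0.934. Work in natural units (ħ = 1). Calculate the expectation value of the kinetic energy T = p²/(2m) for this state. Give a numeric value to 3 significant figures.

T = −(ħ²/2m) d²/dx², so ⟨T⟩ = −(ħ²/2m) ∫ Ψ*·Ψ'' dx / ∫|Ψ|² dx; with m = 0.934.
d²/dx² sin(jπx/L) = −(jπ/L)²·sin(jπx/L); on 0 ≤ x ≤ L, ∫sin²(jπx/L) dx = L/2 and ∫sin(jπx/L)·sin(lπx/L) dx = 0 for j ≠ l, so only diagonal terms survive in ∫|Ψ|² and ∫Ψ·Ψ″; ∫Ψ·Ψ′ dx = [Ψ²/2] between the walls = 0.
State is unnormalized: ∫|Ψ|² dx = 13.626, and ∫Ψ*·(−ħ²/2m · Ψ'') dx = 21.051, so ⟨T⟩ = 21.051 / 13.626.
⟨T⟩ = 1.5449.

1.54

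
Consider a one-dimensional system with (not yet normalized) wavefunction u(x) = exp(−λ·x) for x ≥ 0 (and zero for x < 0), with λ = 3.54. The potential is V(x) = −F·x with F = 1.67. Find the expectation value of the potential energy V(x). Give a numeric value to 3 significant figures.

⟨V⟩ = ∫ V(x)·|u|² dx / ∫|u|² dx.
Every integrand reduces to terms xʲ·e^(−2λx) on [0, ∞); use ∫₀^∞ xʲ·e^(−2λx) dx = j!/(2λ)^(j+1).
State is unnormalized: ∫|u|² dx = 0.14124, and ∫u*·V(x)·u dx = -0.033316, so ⟨V⟩ = -0.033316 / 0.14124.
⟨V⟩ = -0.23588.

-0.236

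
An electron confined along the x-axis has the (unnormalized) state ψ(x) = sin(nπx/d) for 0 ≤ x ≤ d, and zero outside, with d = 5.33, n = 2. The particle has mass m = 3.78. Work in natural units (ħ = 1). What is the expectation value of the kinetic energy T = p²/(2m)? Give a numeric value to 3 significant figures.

0.184

T = −(ħ²/2m) d²/dx², so ⟨T⟩ = −(ħ²/2m) ∫ ψ*·ψ'' dx / ∫|ψ|² dx; with m = 3.78.
d/dx sin(nπx/d) = (nπ/d)·cos(nπx/d) and d²/dx² sin(nπx/d) = −(nπ/d)²·sin(nπx/d); on 0 ≤ x ≤ d, ∫sin²(nπx/d) dx = d/2 and ∫sin(nπx/d)·cos(nπx/d) dx = 0.
State is unnormalized: ∫|ψ|² dx = 2.6650, and ∫ψ*·(−ħ²/2m · ψ'') dx = 0.48987, so ⟨T⟩ = 0.48987 / 2.6650.
⟨T⟩ = 0.18382.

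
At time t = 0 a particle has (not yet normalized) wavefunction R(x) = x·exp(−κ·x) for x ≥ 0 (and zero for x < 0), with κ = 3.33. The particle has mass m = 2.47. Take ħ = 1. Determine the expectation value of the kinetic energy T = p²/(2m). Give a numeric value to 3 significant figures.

2.24

T = −(ħ²/2m) d²/dx², so ⟨T⟩ = −(ħ²/2m) ∫ R*·R'' dx / ∫|R|² dx; with m = 2.47.
Differentiate x·exp(−κ·x) with the product rule; every integrand then reduces to terms xʲ·e^(−2κx) on [0, ∞), with ∫₀^∞ xʲ·e^(−2κx) dx = j!/(2κ)^(j+1).
State is unnormalized: ∫|R|² dx = 0.0067703, and ∫R*·(−ħ²/2m · R'') dx = 0.015197, so ⟨T⟩ = 0.015197 / 0.0067703.
⟨T⟩ = 2.2447.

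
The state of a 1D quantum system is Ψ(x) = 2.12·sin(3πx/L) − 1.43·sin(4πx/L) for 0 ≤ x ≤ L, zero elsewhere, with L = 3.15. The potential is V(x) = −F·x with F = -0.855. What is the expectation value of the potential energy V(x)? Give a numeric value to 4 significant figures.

⟨V⟩ = ∫ V(x)·|Ψ|² dx / ∫|Ψ|² dx.
On 0 ≤ x ≤ L (j ≠ l): ∫sin²(jπx/L) dx = L/2, ∫sin(jπx/L)·sin(lπx/L) dx = 0; diagonal moments ∫x·sin²(jπx/L) dx = L²/4, ∫x²·sin²(jπx/L) dx = L³·(1/6 − 1/(4j²π²)); cross terms ∫x·sin(jπx/L)·sin(lπx/L) dx = 0 for j + l even and −4jlL²/(π²(j² − l²)²) for j + l odd, ∫x²·sin(jπx/L)·sin(lπx/L) dx = (−1)^(j+l)·4jlL³/(π²(j² − l²)²); higher powers the same way via product-to-sum and parts.
State is unnormalized: ∫|Ψ|² dx = 10.299, and ∫Ψ*·V(x)·Ψ dx = 18.975, so ⟨V⟩ = 18.975 / 10.299.
⟨V⟩ = 1.8423.

1.842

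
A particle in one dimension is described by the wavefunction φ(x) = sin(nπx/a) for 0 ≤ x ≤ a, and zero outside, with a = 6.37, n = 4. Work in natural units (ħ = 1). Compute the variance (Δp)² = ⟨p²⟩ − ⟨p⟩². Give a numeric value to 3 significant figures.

3.89

Compute ⟨p⟩ and ⟨p²⟩ separately; (Δp)² = ⟨p²⟩ − ⟨p⟩².
d/dx sin(nπx/a) = (nπ/a)·cos(nπx/a) and d²/dx² sin(nπx/a) = −(nπ/a)²·sin(nπx/a); on 0 ≤ x ≤ a, ∫sin²(nπx/a) dx = a/2 and ∫sin(nπx/a)·cos(nπx/a) dx = 0.
Normalization: ∫|φ|² dx = 3.1850.
⟨p⟩ = 0.0000 and ⟨p²⟩ = 3.8917.
(Δp)² = 3.8917 − (0.0000)² = 3.8917.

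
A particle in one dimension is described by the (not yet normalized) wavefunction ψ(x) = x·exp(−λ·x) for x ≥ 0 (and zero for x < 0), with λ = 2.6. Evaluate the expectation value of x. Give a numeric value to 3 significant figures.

⟨x⟩ = ∫ x·|ψ|² dx / ∫|ψ|² dx (integrals over the domain).
Every integrand reduces to terms xʲ·e^(−2λx) on [0, ∞); use ∫₀^∞ xʲ·e^(−2λx) dx = j!/(2λ)^(j+1).
State is unnormalized: ∫|ψ|² dx = 0.014224, and ∫ψ*·x·ψ dx = 0.0082061, so ⟨x⟩ = 0.0082061 / 0.014224.
⟨x⟩ = 0.57692.

0.577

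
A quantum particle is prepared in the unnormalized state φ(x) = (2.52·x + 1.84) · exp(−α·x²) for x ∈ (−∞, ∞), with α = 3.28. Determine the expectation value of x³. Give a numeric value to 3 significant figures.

⟨x³⟩ = ∫ x³·|φ|² dx / ∫|φ|² dx (integrals over the domain).
Expand each integrand as polynomial × e^(−2αx²) and use ∫x^(2j)·e^(−2αx²) dx = (2j−1)!!/(4α)^j · √(π/(2α)), odd powers → 0; here √(π/(2α)) = 0.69203.
State is unnormalized: ∫|φ|² dx = 2.6779, and ∫φ*·x³·φ dx = 0.11185, so ⟨x³⟩ = 0.11185 / 2.6779.
⟨x³⟩ = 0.041767.

0.0418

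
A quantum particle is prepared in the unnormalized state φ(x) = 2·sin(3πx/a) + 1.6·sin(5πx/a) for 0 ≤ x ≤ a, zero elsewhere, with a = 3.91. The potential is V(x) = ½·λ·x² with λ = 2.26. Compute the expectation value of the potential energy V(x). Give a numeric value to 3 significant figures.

⟨V⟩ = ∫ V(x)·|φ|² dx / ∫|φ|² dx.
On 0 ≤ x ≤ a (j ≠ l): ∫sin²(jπx/a) dx = a/2, ∫sin(jπx/a)·sin(lπx/a) dx = 0; diagonal moments ∫x·sin²(jπx/a) dx = a²/4, ∫x²·sin²(jπx/a) dx = a³·(1/6 − 1/(4j²π²)); cross terms ∫x·sin(jπx/a)·sin(lπx/a) dx = 0 for j + l even and −4jla²/(π²(j² − l²)²) for j + l odd, ∫x²·sin(jπx/a)·sin(lπx/a) dx = (−1)^(j+l)·4jla³/(π²(j² − l²)²); higher powers the same way via product-to-sum and parts.
State is unnormalized: ∫|φ|² dx = 12.825, and ∫φ*·V(x)·φ dx = 83.182, so ⟨V⟩ = 83.182 / 12.825.
⟨V⟩ = 6.4860.

6.49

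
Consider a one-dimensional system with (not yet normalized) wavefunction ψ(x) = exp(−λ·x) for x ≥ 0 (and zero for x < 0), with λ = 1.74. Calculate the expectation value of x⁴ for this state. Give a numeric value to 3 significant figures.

0.164

⟨x⁴⟩ = ∫ x⁴·|ψ|² dx / ∫|ψ|² dx (integrals over the domain).
Every integrand reduces to terms xʲ·e^(−2λx) on [0, ∞); use ∫₀^∞ xʲ·e^(−2λx) dx = j!/(2λ)^(j+1).
State is unnormalized: ∫|ψ|² dx = 0.28736, and ∫ψ*·x⁴·ψ dx = 0.047024, so ⟨x⁴⟩ = 0.047024 / 0.28736.
⟨x⁴⟩ = 0.16364.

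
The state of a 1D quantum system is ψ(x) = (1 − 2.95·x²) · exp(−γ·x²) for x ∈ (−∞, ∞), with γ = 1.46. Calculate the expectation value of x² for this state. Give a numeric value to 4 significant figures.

0.4074

⟨x²⟩ = ∫ x²·|ψ|² dx / ∫|ψ|² dx (integrals over the domain).
Expand each integrand as polynomial × e^(−2γx²) and use ∫x^(2j)·e^(−2γx²) dx = (2j−1)!!/(4γ)^j · √(π/(2γ)), odd powers → 0; here √(π/(2γ)) = 1.0373.
State is unnormalized: ∫|ψ|² dx = 0.78335, and ∫ψ*·x²·ψ dx = 0.31910, so ⟨x²⟩ = 0.31910 / 0.78335.
⟨x²⟩ = 0.40736.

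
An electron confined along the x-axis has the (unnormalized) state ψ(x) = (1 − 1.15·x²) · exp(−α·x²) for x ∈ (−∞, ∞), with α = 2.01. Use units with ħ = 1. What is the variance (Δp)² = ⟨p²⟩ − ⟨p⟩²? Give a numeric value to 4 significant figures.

3.705

Compute ⟨p⟩ and ⟨p²⟩ separately; (Δp)² = ⟨p²⟩ − ⟨p⟩².
Expand each integrand as polynomial × e^(−2αx²) and use ∫x^(2j)·e^(−2αx²) dx = (2j−1)!!/(4α)^j · √(π/(2α)), odd powers → 0; here √(π/(2α)) = 0.88402. Differentiate with the product rule, d/dx e^(−αx²) = −2αx·e^(−αx²).
Normalization: ∫|ψ|² dx = 0.68539.
⟨p⟩ = 0.0000 and ⟨p²⟩ = 3.7054.
(Δp)² = 3.7054 − (0.0000)² = 3.7054.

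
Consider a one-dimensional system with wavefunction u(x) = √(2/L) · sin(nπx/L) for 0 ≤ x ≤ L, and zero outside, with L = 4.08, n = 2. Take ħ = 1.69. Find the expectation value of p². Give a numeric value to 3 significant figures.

6.77

p² u = −ħ² d²u/dx²; ⟨p²⟩ = −ħ² ∫ u*·u'' dx.
d/dx sin(nπx/L) = (nπ/L)·cos(nπx/L) and d²/dx² sin(nπx/L) = −(nπ/L)²·sin(nπx/L); on 0 ≤ x ≤ L, ∫sin²(nπx/L) dx = L/2 and ∫sin(nπx/L)·cos(nπx/L) dx = 0.
⟨p²⟩ = 6.7735.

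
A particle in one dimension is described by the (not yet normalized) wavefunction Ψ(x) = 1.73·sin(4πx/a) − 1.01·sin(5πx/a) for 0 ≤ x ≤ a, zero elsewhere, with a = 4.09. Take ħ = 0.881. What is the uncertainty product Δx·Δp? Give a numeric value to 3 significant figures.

2.65

Δx = √(⟨x²⟩−⟨x⟩²), Δp = √(⟨p²⟩−⟨p⟩²).
On 0 ≤ x ≤ a (j ≠ l): ∫sin²(jπx/a) dx = a/2, ∫sin(jπx/a)·sin(lπx/a) dx = 0; diagonal moments ∫x·sin²(jπx/a) dx = a²/4, ∫x²·sin²(jπx/a) dx = a³·(1/6 − 1/(4j²π²)); cross terms ∫x·sin(jπx/a)·sin(lπx/a) dx = 0 for j + l even and −4jla²/(π²(j² − l²)²) for j + l odd, ∫x²·sin(jπx/a)·sin(lπx/a) dx = (−1)^(j+l)·4jla³/(π²(j² − l²)²); higher powers the same way via product-to-sum and parts. d²/dx² sin(jπx/a) = −(jπ/a)²·sin(jπx/a); on 0 ≤ x ≤ a, ∫sin²(jπx/a) dx = a/2 and ∫sin(jπx/a)·sin(lπx/a) dx = 0 for j ≠ l, so only diagonal terms survive in ∫|Ψ|² and ∫Ψ·Ψ″; ∫Ψ·Ψ′ dx = [Ψ²/2] between the walls = 0.
Normalization: ∫|Ψ|² dx = 8.2066.
⟨x⟩ = 2.7578, ⟨x²⟩ = 8.4434 ⇒ Δx = 0.91529.
⟨p⟩ = 0.0000, ⟨p²⟩ = 8.3746 ⇒ Δp = 2.8939.
Δx·Δp = 2.6488.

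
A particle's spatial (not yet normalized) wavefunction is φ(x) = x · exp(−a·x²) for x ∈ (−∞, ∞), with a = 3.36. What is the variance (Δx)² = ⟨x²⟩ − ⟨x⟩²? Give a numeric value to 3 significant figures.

Compute ⟨x⟩ and ⟨x²⟩ separately, then (Δx)² = ⟨x²⟩ − ⟨x⟩².
Expand each integrand as polynomial × e^(−2ax²) and use ∫x^(2j)·e^(−2ax²) dx = (2j−1)!!/(4a)^j · √(π/(2a)), odd powers → 0; here √(π/(2a)) = 0.68374.
Normalization: ∫|φ|² dx = 0.050873.
⟨x⟩ = 0.0000 and ⟨x²⟩ = 0.22321.
(Δx)² = 0.22321 − (0.0000)² = 0.22321.

0.223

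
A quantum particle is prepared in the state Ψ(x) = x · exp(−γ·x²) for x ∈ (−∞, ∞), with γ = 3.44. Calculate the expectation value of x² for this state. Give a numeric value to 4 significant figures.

⟨x²⟩ = ∫ x²·|Ψ|² dx / ∫|Ψ|² dx (integrals over the domain).
Expand each integrand as polynomial × e^(−2γx²) and use ∫x^(2j)·e^(−2γx²) dx = (2j−1)!!/(4γ)^j · √(π/(2γ)), odd powers → 0; here √(π/(2γ)) = 0.67574.
State is unnormalized: ∫|Ψ|² dx = 0.049109, and ∫Ψ*·x²·Ψ dx = 0.010707, so ⟨x²⟩ = 0.010707 / 0.049109.
⟨x²⟩ = 0.21802.

0.2180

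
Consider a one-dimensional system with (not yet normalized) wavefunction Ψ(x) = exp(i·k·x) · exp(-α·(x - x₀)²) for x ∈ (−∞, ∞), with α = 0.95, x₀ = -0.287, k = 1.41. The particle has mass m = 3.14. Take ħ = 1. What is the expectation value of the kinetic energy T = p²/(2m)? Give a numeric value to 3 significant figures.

T = −(ħ²/2m) d²/dx², so ⟨T⟩ = −(ħ²/2m) ∫ Ψ*·Ψ'' dx / ∫|Ψ|² dx; with m = 3.14.
Gaussian moments (u = x − x₀): ∫u^(2j)·e^(−2αu²) du = (2j−1)!!/(4α)^j · √(π/(2α)), odd powers integrate to 0; here √(π/(2α)) = 1.2859. Derivatives: Ψ′ = (ik − 2αu)·Ψ, Ψ″ = ((ik − 2αu)² − 2α)·Ψ; the odd-in-u pieces drop out.
State is unnormalized: ∫|Ψ|² dx = 1.2859, and ∫Ψ*·(−ħ²/2m · Ψ'') dx = 0.60160, so ⟨T⟩ = 0.60160 / 1.2859.
⟨T⟩ = 0.46785.

0.468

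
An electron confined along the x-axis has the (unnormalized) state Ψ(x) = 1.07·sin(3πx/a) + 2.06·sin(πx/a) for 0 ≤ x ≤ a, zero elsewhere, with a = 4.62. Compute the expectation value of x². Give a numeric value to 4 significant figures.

6.901

⟨x²⟩ = ∫ x²·|Ψ|² dx / ∫|Ψ|² dx (integrals over the domain).
On 0 ≤ x ≤ a (j ≠ l): ∫sin²(jπx/a) dx = a/2, ∫sin(jπx/a)·sin(lπx/a) dx = 0; diagonal moments ∫x·sin²(jπx/a) dx = a²/4, ∫x²·sin²(jπx/a) dx = a³·(1/6 − 1/(4j²π²)); cross terms ∫x·sin(jπx/a)·sin(lπx/a) dx = 0 for j + l even and −4jla²/(π²(j² − l²)²) for j + l odd, ∫x²·sin(jπx/a)·sin(lπx/a) dx = (−1)^(j+l)·4jla³/(π²(j² − l²)²); higher powers the same way via product-to-sum and parts.
State is unnormalized: ∫|Ψ|² dx = 12.447, and ∫Ψ*·x²·Ψ dx = 85.902, so ⟨x²⟩ = 85.902 / 12.447.
⟨x²⟩ = 6.9012.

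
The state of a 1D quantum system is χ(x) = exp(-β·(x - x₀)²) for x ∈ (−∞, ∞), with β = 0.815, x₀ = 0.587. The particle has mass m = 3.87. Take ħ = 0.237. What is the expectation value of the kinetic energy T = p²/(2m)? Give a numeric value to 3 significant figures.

T = −(ħ²/2m) d²/dx², so ⟨T⟩ = −(ħ²/2m) ∫ χ*·χ'' dx / ∫|χ|² dx; with m = 3.87.
Gaussian moments (u = x − x₀): ∫u^(2j)·e^(−2βu²) du = (2j−1)!!/(4β)^j · √(π/(2β)), odd powers integrate to 0; here √(π/(2β)) = 1.3883. Derivatives: d/dx e^(−βu²) = −2βu·e^(−βu²), d²/dx² e^(−βu²) = (4β²u² − 2β)·e^(−βu²).
State is unnormalized: ∫|χ|² dx = 1.3883, and ∫χ*·(−ħ²/2m · χ'') dx = 0.0082110, so ⟨T⟩ = 0.0082110 / 1.3883.
⟨T⟩ = 0.0059144.

0.00591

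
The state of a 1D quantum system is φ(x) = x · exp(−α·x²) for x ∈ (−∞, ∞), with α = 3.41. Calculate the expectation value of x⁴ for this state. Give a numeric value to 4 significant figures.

0.08062

⟨x⁴⟩ = ∫ x⁴·|φ|² dx / ∫|φ|² dx (integrals over the domain).
Expand each integrand as polynomial × e^(−2αx²) and use ∫x^(2j)·e^(−2αx²) dx = (2j−1)!!/(4α)^j · √(π/(2α)), odd powers → 0; here √(π/(2α)) = 0.67871.
State is unnormalized: ∫|φ|² dx = 0.049759, and ∫φ*·x⁴·φ dx = 0.0040117, so ⟨x⁴⟩ = 0.0040117 / 0.049759.
⟨x⁴⟩ = 0.080624.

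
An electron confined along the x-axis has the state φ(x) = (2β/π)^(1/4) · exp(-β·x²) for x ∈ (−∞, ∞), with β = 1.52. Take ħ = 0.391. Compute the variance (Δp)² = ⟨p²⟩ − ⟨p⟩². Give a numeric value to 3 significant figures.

Compute ⟨p⟩ and ⟨p²⟩ separately; (Δp)² = ⟨p²⟩ − ⟨p⟩².
Gaussian moments: ∫x^(2j)·e^(−2βx²) dx = (2j−1)!!/(4β)^j · √(π/(2β)), odd powers integrate to 0; here √(π/(2β)) = 1.0166. Derivatives: d/dx e^(−βx²) = −2βx·e^(−βx²), d²/dx² e^(−βx²) = (4β²x² − 2β)·e^(−βx²).
⟨p⟩ = 0.0000 and ⟨p²⟩ = 0.23238.
(Δp)² = 0.23238 − (0.0000)² = 0.23238.

0.232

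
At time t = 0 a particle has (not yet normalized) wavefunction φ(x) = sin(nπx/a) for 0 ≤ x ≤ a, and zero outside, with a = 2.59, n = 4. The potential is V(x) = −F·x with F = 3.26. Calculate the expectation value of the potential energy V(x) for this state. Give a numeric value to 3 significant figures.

⟨V⟩ = ∫ V(x)·|φ|² dx / ∫|φ|² dx.
With sin²θ = (1 − cos2θ)/2 on 0 ≤ x ≤ a: ∫sin²(nπx/a) dx = a/2, ∫x·sin²(nπx/a) dx = a²/4, ∫x²·sin²(nπx/a) dx = a³·(1/6 − 1/(4n²π²)); higher powers xᵏ the same way, integrating xᵏ·cos(2nπx/a) by parts.
State is unnormalized: ∫|φ|² dx = 1.2950, and ∫φ*·V(x)·φ dx = -5.4671, so ⟨V⟩ = -5.4671 / 1.2950.
⟨V⟩ = -4.2217.

-4.22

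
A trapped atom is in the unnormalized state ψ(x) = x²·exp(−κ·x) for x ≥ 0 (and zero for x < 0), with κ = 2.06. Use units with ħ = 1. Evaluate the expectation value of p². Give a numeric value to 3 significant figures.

p² ψ = −ħ² d²ψ/dx²; ⟨p²⟩ = −ħ² ∫ ψ*·ψ'' dx / ∫|ψ|² dx.
Differentiate x²·exp(−κ·x) with the product rule; every integrand then reduces to terms xʲ·e^(−2κx) on [0, ∞), with ∫₀^∞ xʲ·e^(−2κx) dx = j!/(2κ)^(j+1).
State is unnormalized: ∫|ψ|² dx = 0.020217, and ∫ψ*·(−ħ² ψ'') dx = 0.028598, so ⟨p²⟩ = 0.028598 / 0.020217.
⟨p²⟩ = 1.4145.

1.41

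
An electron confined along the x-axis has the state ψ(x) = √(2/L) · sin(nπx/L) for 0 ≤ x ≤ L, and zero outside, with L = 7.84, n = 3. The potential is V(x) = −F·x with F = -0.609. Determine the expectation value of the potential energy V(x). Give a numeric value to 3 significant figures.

⟨V⟩ = ∫ V(x)·|ψ|² dx.
With sin²θ = (1 − cos2θ)/2 on 0 ≤ x ≤ L: ∫sin²(nπx/L) dx = L/2, ∫x·sin²(nπx/L) dx = L²/4, ∫x²·sin²(nπx/L) dx = L³·(1/6 − 1/(4n²π²)); higher powers xᵏ the same way, integrating xᵏ·cos(2nπx/L) by parts.
⟨V⟩ = 2.3873.

2.39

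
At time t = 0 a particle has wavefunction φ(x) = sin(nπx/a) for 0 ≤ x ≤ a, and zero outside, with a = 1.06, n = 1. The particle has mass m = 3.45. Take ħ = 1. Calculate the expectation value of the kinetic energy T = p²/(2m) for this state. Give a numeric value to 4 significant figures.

1.273

T = −(ħ²/2m) d²/dx², so ⟨T⟩ = −(ħ²/2m) ∫ φ*·φ'' dx / ∫|φ|² dx; with m = 3.45.
d/dx sin(nπx/a) = (nπ/a)·cos(nπx/a) and d²/dx² sin(nπx/a) = −(nπ/a)²·sin(nπx/a); on 0 ≤ x ≤ a, ∫sin²(nπx/a) dx = a/2 and ∫sin(nπx/a)·cos(nπx/a) dx = 0.
State is unnormalized: ∫|φ|² dx = 0.53000, and ∫φ*·(−ħ²/2m · φ'') dx = 0.67471, so ⟨T⟩ = 0.67471 / 0.53000.
⟨T⟩ = 1.2730.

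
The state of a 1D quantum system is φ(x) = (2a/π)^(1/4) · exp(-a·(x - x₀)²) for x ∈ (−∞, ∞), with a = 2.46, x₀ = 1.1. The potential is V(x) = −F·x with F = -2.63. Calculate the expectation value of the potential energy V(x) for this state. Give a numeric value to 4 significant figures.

2.893

⟨V⟩ = ∫ V(x)·|φ|² dx.
Gaussian moments (u = x − x₀): ∫u^(2j)·e^(−2au²) du = (2j−1)!!/(4a)^j · √(π/(2a)), odd powers integrate to 0; here √(π/(2a)) = 0.79908.
⟨V⟩ = 2.8930.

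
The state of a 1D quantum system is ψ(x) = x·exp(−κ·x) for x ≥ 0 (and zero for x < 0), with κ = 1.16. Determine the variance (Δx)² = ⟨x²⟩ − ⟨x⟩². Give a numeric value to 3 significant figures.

0.557

Compute ⟨x⟩ and ⟨x²⟩ separately, then (Δx)² = ⟨x²⟩ − ⟨x⟩².
Every integrand reduces to terms xʲ·e^(−2κx) on [0, ∞); use ∫₀^∞ xʲ·e^(−2κx) dx = j!/(2κ)^(j+1).
Normalization: ∫|ψ|² dx = 0.16016.
⟨x⟩ = 1.2931 and ⟨x²⟩ = 2.2295.
(Δx)² = 2.2295 − (1.2931)² = 0.55737.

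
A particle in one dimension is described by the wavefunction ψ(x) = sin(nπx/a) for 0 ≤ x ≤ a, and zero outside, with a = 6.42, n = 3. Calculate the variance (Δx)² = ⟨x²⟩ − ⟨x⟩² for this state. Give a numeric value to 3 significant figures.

3.20

Compute ⟨x⟩ and ⟨x²⟩ separately, then (Δx)² = ⟨x²⟩ − ⟨x⟩².
With sin²θ = (1 − cos2θ)/2 on 0 ≤ x ≤ a: ∫sin²(nπx/a) dx = a/2, ∫x·sin²(nπx/a) dx = a²/4, ∫x²·sin²(nπx/a) dx = a³·(1/6 − 1/(4n²π²)); higher powers xᵏ the same way, integrating xᵏ·cos(2nπx/a) by parts.
Normalization: ∫|ψ|² dx = 3.2100.
⟨x⟩ = 3.2100 and ⟨x²⟩ = 13.507.
(Δx)² = 13.507 − (3.2100)² = 3.2027.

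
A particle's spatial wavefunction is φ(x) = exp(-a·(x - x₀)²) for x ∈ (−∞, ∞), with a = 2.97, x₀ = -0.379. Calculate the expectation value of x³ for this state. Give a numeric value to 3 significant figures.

-0.150

⟨x³⟩ = ∫ x³·|φ|² dx / ∫|φ|² dx (integrals over the domain).
Gaussian moments (u = x − x₀): ∫u^(2j)·e^(−2au²) du = (2j−1)!!/(4a)^j · √(π/(2a)), odd powers integrate to 0; here √(π/(2a)) = 0.72725.
State is unnormalized: ∫|φ|² dx = 0.72725, and ∫φ*·x³·φ dx = -0.10919, so ⟨x³⟩ = -0.10919 / 0.72725.
⟨x³⟩ = -0.15015.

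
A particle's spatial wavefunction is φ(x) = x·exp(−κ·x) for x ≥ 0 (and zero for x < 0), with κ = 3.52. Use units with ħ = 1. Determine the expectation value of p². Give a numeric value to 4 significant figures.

p² φ = −ħ² d²φ/dx²; ⟨p²⟩ = −ħ² ∫ φ*·φ'' dx / ∫|φ|² dx.
Differentiate x·exp(−κ·x) with the product rule; every integrand then reduces to terms xʲ·e^(−2κx) on [0, ∞), with ∫₀^∞ xʲ·e^(−2κx) dx = j!/(2κ)^(j+1).
State is unnormalized: ∫|φ|² dx = 0.0057321, and ∫φ*·(−ħ² φ'') dx = 0.071023, so ⟨p²⟩ = 0.071023 / 0.0057321.
⟨p²⟩ = 12.390.

12.39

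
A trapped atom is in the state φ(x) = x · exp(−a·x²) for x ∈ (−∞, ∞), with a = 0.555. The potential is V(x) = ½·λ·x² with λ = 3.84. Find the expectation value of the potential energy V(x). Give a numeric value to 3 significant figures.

⟨V⟩ = ∫ V(x)·|φ|² dx / ∫|φ|² dx.
Expand each integrand as polynomial × e^(−2ax²) and use ∫x^(2j)·e^(−2ax²) dx = (2j−1)!!/(4a)^j · √(π/(2a)), odd powers → 0; here √(π/(2a)) = 1.6823.
State is unnormalized: ∫|φ|² dx = 0.75781, and ∫φ*·V(x)·φ dx = 1.9662, so ⟨V⟩ = 1.9662 / 0.75781.
⟨V⟩ = 2.5946.

2.59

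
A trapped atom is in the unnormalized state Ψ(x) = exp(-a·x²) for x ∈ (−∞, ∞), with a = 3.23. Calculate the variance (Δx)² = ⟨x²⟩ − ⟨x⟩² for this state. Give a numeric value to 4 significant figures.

Compute ⟨x⟩ and ⟨x²⟩ separately, then (Δx)² = ⟨x²⟩ − ⟨x⟩².
Gaussian moments: ∫x^(2j)·e^(−2ax²) dx = (2j−1)!!/(4a)^j · √(π/(2a)), odd powers integrate to 0; here √(π/(2a)) = 0.69736.
Normalization: ∫|Ψ|² dx = 0.69736.
⟨x⟩ = 0.0000 and ⟨x²⟩ = 0.077399.
(Δx)² = 0.077399 − (0.0000)² = 0.077399.

0.07740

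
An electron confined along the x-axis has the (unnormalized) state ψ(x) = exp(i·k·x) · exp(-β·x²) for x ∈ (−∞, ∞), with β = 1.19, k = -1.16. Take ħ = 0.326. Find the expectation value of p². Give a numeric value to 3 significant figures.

0.269

p² ψ = −ħ² d²ψ/dx²; ⟨p²⟩ = −ħ² ∫ ψ*·ψ'' dx / ∫|ψ|² dx.
Gaussian moments: ∫x^(2j)·e^(−2βx²) dx = (2j−1)!!/(4β)^j · √(π/(2β)), odd powers integrate to 0; here √(π/(2β)) = 1.1489. Derivatives: ψ′ = (ik − 2βx)·ψ, ψ″ = ((ik − 2βx)² − 2β)·ψ; the odd-in-x pieces drop out.
State is unnormalized: ∫|ψ|² dx = 1.1489, and ∫ψ*·(−ħ² ψ'') dx = 0.30960, so ⟨p²⟩ = 0.30960 / 1.1489.
⟨p²⟩ = 0.26947.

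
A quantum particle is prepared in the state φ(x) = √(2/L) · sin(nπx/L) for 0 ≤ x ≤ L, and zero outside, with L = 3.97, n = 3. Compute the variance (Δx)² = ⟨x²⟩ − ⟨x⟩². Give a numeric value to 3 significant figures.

Compute ⟨x⟩ and ⟨x²⟩ separately, then (Δx)² = ⟨x²⟩ − ⟨x⟩².
With sin²θ = (1 − cos2θ)/2 on 0 ≤ x ≤ L: ∫sin²(nπx/L) dx = L/2, ∫x·sin²(nπx/L) dx = L²/4, ∫x²·sin²(nπx/L) dx = L³·(1/6 − 1/(4n²π²)); higher powers xᵏ the same way, integrating xᵏ·cos(2nπx/L) by parts.
⟨x⟩ = 1.9850 and ⟨x²⟩ = 5.1649.
(Δx)² = 5.1649 − (1.9850)² = 1.2247.

1.22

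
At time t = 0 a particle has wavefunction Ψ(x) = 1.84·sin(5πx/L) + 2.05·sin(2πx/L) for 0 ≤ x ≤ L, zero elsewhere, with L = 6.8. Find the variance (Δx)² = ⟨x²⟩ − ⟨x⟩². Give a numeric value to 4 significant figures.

3.472

Compute ⟨x⟩ and ⟨x²⟩ separately, then (Δx)² = ⟨x²⟩ − ⟨x⟩².
On 0 ≤ x ≤ L (j ≠ l): ∫sin²(jπx/L) dx = L/2, ∫sin(jπx/L)·sin(lπx/L) dx = 0; diagonal moments ∫x·sin²(jπx/L) dx = L²/4, ∫x²·sin²(jπx/L) dx = L³·(1/6 − 1/(4j²π²)); cross terms ∫x·sin(jπx/L)·sin(lπx/L) dx = 0 for j + l even and −4jlL²/(π²(j² − l²)²) for j + l odd, ∫x²·sin(jπx/L)·sin(lπx/L) dx = (−1)^(j+l)·4jlL³/(π²(j² − l²)²); higher powers the same way via product-to-sum and parts.
Normalization: ∫|Ψ|² dx = 25.800.
⟨x⟩ = 3.2757 and ⟨x²⟩ = 14.202.
(Δx)² = 14.202 − (3.2757)² = 3.4717.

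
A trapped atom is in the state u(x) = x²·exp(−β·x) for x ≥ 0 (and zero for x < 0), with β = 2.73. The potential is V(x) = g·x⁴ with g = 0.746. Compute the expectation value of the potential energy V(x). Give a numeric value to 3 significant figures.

1.41

⟨V⟩ = ∫ V(x)·|u|² dx / ∫|u|² dx.
Every integrand reduces to terms xʲ·e^(−2βx) on [0, ∞); use ∫₀^∞ xʲ·e^(−2βx) dx = j!/(2β)^(j+1).
State is unnormalized: ∫|u|² dx = 0.0049459, and ∫u*·V(x)·u dx = 0.0069747, so ⟨V⟩ = 0.0069747 / 0.0049459.
⟨V⟩ = 1.4102.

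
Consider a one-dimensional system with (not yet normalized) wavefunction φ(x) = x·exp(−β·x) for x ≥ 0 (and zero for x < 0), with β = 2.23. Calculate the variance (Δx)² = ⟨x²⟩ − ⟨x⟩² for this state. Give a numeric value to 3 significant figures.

0.151

Compute ⟨x⟩ and ⟨x²⟩ separately, then (Δx)² = ⟨x²⟩ − ⟨x⟩².
Every integrand reduces to terms xʲ·e^(−2βx) on [0, ∞); use ∫₀^∞ xʲ·e^(−2βx) dx = j!/(2β)^(j+1).
Normalization: ∫|φ|² dx = 0.022544.
⟨x⟩ = 0.67265 and ⟨x²⟩ = 0.60327.
(Δx)² = 0.60327 − (0.67265)² = 0.15082.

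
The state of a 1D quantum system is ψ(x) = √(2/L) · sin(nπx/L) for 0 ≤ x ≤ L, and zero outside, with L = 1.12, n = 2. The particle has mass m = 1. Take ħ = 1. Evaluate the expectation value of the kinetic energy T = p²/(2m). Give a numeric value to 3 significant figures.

T = −(ħ²/2m) d²/dx², so ⟨T⟩ = −(ħ²/2m) ∫ ψ*·ψ'' dx; with m = 1.
d/dx sin(nπx/L) = (nπ/L)·cos(nπx/L) and d²/dx² sin(nπx/L) = −(nπ/L)²·sin(nπx/L); on 0 ≤ x ≤ L, ∫sin²(nπx/L) dx = L/2 and ∫sin(nπx/L)·cos(nπx/L) dx = 0.
⟨T⟩ = 15.736.

15.7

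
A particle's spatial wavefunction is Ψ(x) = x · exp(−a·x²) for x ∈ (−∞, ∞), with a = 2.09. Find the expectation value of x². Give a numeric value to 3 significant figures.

⟨x²⟩ = ∫ x²·|Ψ|² dx / ∫|Ψ|² dx (integrals over the domain).
Expand each integrand as polynomial × e^(−2ax²) and use ∫x^(2j)·e^(−2ax²) dx = (2j−1)!!/(4a)^j · √(π/(2a)), odd powers → 0; here √(π/(2a)) = 0.86694.
State is unnormalized: ∫|Ψ|² dx = 0.10370, and ∫Ψ*·x²·Ψ dx = 0.037213, so ⟨x²⟩ = 0.037213 / 0.10370.
⟨x²⟩ = 0.35885.

0.359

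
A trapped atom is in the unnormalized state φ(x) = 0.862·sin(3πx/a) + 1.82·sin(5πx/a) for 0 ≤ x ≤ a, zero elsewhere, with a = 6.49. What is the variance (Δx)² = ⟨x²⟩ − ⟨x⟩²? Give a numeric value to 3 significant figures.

4.94

Compute ⟨x⟩ and ⟨x²⟩ separately, then (Δx)² = ⟨x²⟩ − ⟨x⟩².
On 0 ≤ x ≤ a (j ≠ l): ∫sin²(jπx/a) dx = a/2, ∫sin(jπx/a)·sin(lπx/a) dx = 0; diagonal moments ∫x·sin²(jπx/a) dx = a²/4, ∫x²·sin²(jπx/a) dx = a³·(1/6 − 1/(4j²π²)); cross terms ∫x·sin(jπx/a)·sin(lπx/a) dx = 0 for j + l even and −4jla²/(π²(j² − l²)²) for j + l odd, ∫x²·sin(jπx/a)·sin(lπx/a) dx = (−1)^(j+l)·4jla³/(π²(j² − l²)²); higher powers the same way via product-to-sum and parts.
Normalization: ∫|φ|² dx = 13.160.
⟨x⟩ = 3.2450 and ⟨x²⟩ = 15.475.
(Δx)² = 15.475 − (3.2450)² = 4.9446.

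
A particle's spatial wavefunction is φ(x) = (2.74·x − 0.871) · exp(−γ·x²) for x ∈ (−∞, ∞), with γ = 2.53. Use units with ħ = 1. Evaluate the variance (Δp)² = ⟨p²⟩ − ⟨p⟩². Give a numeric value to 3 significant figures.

Compute ⟨p⟩ and ⟨p²⟩ separately; (Δp)² = ⟨p²⟩ − ⟨p⟩².
Expand each integrand as polynomial × e^(−2γx²) and use ∫x^(2j)·e^(−2γx²) dx = (2j−1)!!/(4γ)^j · √(π/(2γ)), odd powers → 0; here √(π/(2γ)) = 0.78795. Differentiate with the product rule, d/dx e^(−γx²) = −2γx·e^(−γx²).
Normalization: ∫|φ|² dx = 1.1823.
⟨p⟩ = 0.0000 and ⟨p²⟩ = 5.0317.
(Δp)² = 5.0317 − (0.0000)² = 5.0317.

5.03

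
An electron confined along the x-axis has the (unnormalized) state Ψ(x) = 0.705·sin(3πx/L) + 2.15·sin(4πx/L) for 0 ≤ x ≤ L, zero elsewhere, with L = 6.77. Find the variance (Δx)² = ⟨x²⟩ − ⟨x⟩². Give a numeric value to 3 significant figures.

Compute ⟨x⟩ and ⟨x²⟩ separately, then (Δx)² = ⟨x²⟩ − ⟨x⟩².
On 0 ≤ x ≤ L (j ≠ l): ∫sin²(jπx/L) dx = L/2, ∫sin(jπx/L)·sin(lπx/L) dx = 0; diagonal moments ∫x·sin²(jπx/L) dx = L²/4, ∫x²·sin²(jπx/L) dx = L³·(1/6 − 1/(4j²π²)); cross terms ∫x·sin(jπx/L)·sin(lπx/L) dx = 0 for j + l even and −4jlL²/(π²(j² − l²)²) for j + l odd, ∫x²·sin(jπx/L)·sin(lπx/L) dx = (−1)^(j+l)·4jlL³/(π²(j² − l²)²); higher powers the same way via product-to-sum and parts.
Normalization: ∫|Ψ|² dx = 17.330.
⟨x⟩ = 2.5892 and ⟨x²⟩ = 9.7341.
(Δx)² = 9.7341 − (2.5892)² = 3.0301.

3.03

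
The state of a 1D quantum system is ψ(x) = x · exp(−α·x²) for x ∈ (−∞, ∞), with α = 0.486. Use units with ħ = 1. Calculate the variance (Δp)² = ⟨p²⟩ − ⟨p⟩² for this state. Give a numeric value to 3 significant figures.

1.46

Compute ⟨p⟩ and ⟨p²⟩ separately; (Δp)² = ⟨p²⟩ − ⟨p⟩².
Expand each integrand as polynomial × e^(−2αx²) and use ∫x^(2j)·e^(−2αx²) dx = (2j−1)!!/(4α)^j · √(π/(2α)), odd powers → 0; here √(π/(2α)) = 1.7978. Differentiate with the product rule, d/dx e^(−αx²) = −2αx·e^(−αx²).
Normalization: ∫|ψ|² dx = 0.92480.
⟨p⟩ = 0.0000 and ⟨p²⟩ = 1.4580.
(Δp)² = 1.4580 − (0.0000)² = 1.4580.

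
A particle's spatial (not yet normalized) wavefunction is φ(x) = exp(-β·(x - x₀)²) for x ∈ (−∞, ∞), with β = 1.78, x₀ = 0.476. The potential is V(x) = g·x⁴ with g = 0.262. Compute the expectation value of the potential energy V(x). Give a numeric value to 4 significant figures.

⟨V⟩ = ∫ V(x)·|φ|² dx / ∫|φ|² dx.
Gaussian moments (u = x − x₀): ∫u^(2j)·e^(−2βu²) du = (2j−1)!!/(4β)^j · √(π/(2β)), odd powers integrate to 0; here √(π/(2β)) = 0.93940.
State is unnormalized: ∫|φ|² dx = 0.93940, and ∫φ*·V(x)·φ dx = 0.074194, so ⟨V⟩ = 0.074194 / 0.93940.
⟨V⟩ = 0.078980.

0.07898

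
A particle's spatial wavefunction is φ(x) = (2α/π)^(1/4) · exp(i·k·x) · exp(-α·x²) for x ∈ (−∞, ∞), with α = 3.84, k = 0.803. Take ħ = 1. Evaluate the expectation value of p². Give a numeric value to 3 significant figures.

4.48

p² φ = −ħ² d²φ/dx²; ⟨p²⟩ = −ħ² ∫ φ*·φ'' dx.
Gaussian moments: ∫x^(2j)·e^(−2αx²) dx = (2j−1)!!/(4α)^j · √(π/(2α)), odd powers integrate to 0; here √(π/(2α)) = 0.63958. Derivatives: φ′ = (ik − 2αx)·φ, φ″ = ((ik − 2αx)² − 2α)·φ; the odd-in-x pieces drop out.
⟨p²⟩ = 4.4848.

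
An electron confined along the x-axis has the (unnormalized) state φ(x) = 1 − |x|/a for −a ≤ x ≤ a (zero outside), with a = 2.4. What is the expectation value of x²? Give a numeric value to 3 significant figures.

0.576

⟨x²⟩ = ∫ x²·|φ|² dx / ∫|φ|² dx (integrals over the domain).
φ is even, so ∫ over [−a, a] = 2∫₀ᵃ with φ = 1 − x/a there: ∫₀ᵃ (1 − x/a)² dx = a/3, ∫₀ᵃ x²(1 − x/a)² dx = a³/30, ∫₀ᵃ x⁴(1 − x/a)² dx = a⁵/105.
State is unnormalized: ∫|φ|² dx = 1.6000, and ∫φ*·x²·φ dx = 0.92160, so ⟨x²⟩ = 0.92160 / 1.6000.
⟨x²⟩ = 0.57600.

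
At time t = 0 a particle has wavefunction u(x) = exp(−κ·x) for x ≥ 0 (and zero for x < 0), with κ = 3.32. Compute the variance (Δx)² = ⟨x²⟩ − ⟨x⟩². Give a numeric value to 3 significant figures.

Compute ⟨x⟩ and ⟨x²⟩ separately, then (Δx)² = ⟨x²⟩ − ⟨x⟩².
Every integrand reduces to terms xʲ·e^(−2κx) on [0, ∞); use ∫₀^∞ xʲ·e^(−2κx) dx = j!/(2κ)^(j+1).
Normalization: ∫|u|² dx = 0.15060.
⟨x⟩ = 0.15060 and ⟨x²⟩ = 0.045362.
(Δx)² = 0.045362 − (0.15060)² = 0.022681.

0.0227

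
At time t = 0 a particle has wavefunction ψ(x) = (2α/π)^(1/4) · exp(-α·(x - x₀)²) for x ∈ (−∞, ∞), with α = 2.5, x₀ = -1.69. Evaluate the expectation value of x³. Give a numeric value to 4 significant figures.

-5.334

⟨x³⟩ = ∫ x³·|ψ|² dx (integrals over the domain).
Gaussian moments (u = x − x₀): ∫u^(2j)·e^(−2αu²) du = (2j−1)!!/(4α)^j · √(π/(2α)), odd powers integrate to 0; here √(π/(2α)) = 0.79267.
⟨x³⟩ = -5.3338.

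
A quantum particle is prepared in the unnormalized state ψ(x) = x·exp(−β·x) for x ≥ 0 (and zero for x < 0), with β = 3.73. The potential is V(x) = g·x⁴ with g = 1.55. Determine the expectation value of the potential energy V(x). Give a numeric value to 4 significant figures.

⟨V⟩ = ∫ V(x)·|ψ|² dx / ∫|ψ|² dx.
Every integrand reduces to terms xʲ·e^(−2βx) on [0, ∞); use ∫₀^∞ xʲ·e^(−2βx) dx = j!/(2β)^(j+1).
State is unnormalized: ∫|ψ|² dx = 0.0048174, and ∫ψ*·V(x)·ψ dx = 0.00086795, so ⟨V⟩ = 0.00086795 / 0.0048174.
⟨V⟩ = 0.18017.

0.1802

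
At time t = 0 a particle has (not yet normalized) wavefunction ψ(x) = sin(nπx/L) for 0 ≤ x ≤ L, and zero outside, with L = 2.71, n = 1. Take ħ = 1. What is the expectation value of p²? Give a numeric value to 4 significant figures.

p² ψ = −ħ² d²ψ/dx²; ⟨p²⟩ = −ħ² ∫ ψ*·ψ'' dx / ∫|ψ|² dx.
d/dx sin(nπx/L) = (nπ/L)·cos(nπx/L) and d²/dx² sin(nπx/L) = −(nπ/L)²·sin(nπx/L); on 0 ≤ x ≤ L, ∫sin²(nπx/L) dx = L/2 and ∫sin(nπx/L)·cos(nπx/L) dx = 0.
State is unnormalized: ∫|ψ|² dx = 1.3550, and ∫ψ*·(−ħ² ψ'') dx = 1.8210, so ⟨p²⟩ = 1.8210 / 1.3550.
⟨p²⟩ = 1.3439.

1.344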